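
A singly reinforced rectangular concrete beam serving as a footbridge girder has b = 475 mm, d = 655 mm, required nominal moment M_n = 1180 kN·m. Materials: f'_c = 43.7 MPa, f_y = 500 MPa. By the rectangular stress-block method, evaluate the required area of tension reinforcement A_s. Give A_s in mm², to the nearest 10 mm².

A_s ≈ 3940 mm²

With M_n = 0.85 f'_c a b (d − a/2), solve the quadratic for a:
a = d − √(d² − 2M_n/(0.85 f'_c b)) = 655 − √(655² − 2 × 1180×10⁶/(0.85 × 43.7 × 475)) = 111.61 mm.
A_s = 0.85 f'_c a b / f_y = 0.85 × 43.7 × 111.61 × 475 / 500 = 3938.5 mm².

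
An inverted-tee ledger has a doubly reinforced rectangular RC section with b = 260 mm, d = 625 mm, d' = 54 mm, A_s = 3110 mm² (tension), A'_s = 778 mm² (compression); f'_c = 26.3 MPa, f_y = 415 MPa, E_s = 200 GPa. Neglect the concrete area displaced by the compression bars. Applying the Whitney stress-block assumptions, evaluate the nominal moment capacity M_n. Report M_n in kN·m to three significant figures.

M_n ≈ 709 kN·m

Assume both tension and compression steel yield.
Net tension couple steel: A_s − A'_s = 2332 mm².
a = (A_s − A'_s) f_y / (0.85 f'_c b) = 967780/(0.85 × 26.3 × 260) = 166.51 mm.
c = a/β₁ = 166.51/0.85 = 195.89 mm; ε'_s = 0.003(c − d')/c = 0.0022 ≥ f_y/E_s = 0.0021, so compression steel does yield.
M_n = (A_s − A'_s) f_y (d − a/2) + A'_s f_y (d − d') = [967780 × (625 − 83.255) + 322870 × (625 − 54)] × 10⁻⁶ = 524.29 + 184.36 = 708.65 kN·m.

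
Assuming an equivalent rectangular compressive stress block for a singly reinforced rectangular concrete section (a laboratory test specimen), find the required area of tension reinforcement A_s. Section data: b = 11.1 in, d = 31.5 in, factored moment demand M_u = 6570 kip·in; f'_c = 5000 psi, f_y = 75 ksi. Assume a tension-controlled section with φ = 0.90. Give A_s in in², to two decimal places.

M_n = M_u/φ = 6570/0.90 = 7300 kip·in.
From M_n = 0.85 f'_c a b (d − a/2):
a = d − √(d² − 2M_n/(0.85 f'_c b)) = 31.5 − √(31.5² − 2 × 7300/(0.85 × 5 × 11.1)) = 5.370 in.
A_s = 0.85 f'_c a b / f_y = 0.85 × 5 × 5.370 × 11.1 / 75 = 3.378 in².

A_s ≈ 3.38 in²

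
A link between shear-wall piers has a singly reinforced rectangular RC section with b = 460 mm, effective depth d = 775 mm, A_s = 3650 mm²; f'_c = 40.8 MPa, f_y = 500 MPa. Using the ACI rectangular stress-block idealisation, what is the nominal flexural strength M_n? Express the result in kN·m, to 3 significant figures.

T = A_s f_y = 3650 × 500 = 1825000 N = 1825 kN.
From C = T: a = T/(0.85 f'_c b) = 1825000/(0.85 × 40.8 × 460) = 114.40 mm.
M_n = T(d − a/2) = 1825 kN × (775 − 57.2) mm = 1309.99 kN·m.

M_n ≈ 1310 kN·m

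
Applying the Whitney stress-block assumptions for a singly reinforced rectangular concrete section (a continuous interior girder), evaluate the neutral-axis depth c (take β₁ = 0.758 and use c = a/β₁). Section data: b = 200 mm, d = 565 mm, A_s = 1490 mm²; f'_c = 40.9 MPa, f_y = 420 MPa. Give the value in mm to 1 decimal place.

T = A_s f_y = 1490 × 420 = 625800 N = 625.8 kN.
Setting C = 0.85 f'_c a b equal to T: a = 625800/(0.85 × 40.9 × 200) = 90.004 mm.
With β₁ = 0.758, c = a/β₁ = 90.004/0.758 = 118.7 mm.

c ≈ 118.7 mm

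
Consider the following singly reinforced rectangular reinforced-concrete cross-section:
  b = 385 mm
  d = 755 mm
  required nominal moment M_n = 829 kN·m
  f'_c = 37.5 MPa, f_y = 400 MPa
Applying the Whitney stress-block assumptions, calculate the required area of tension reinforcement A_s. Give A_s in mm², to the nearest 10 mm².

A_s ≈ 2930 mm²

With M_n = 0.85 f'_c a b (d − a/2), solve the quadratic for a:
a = d − √(d² − 2M_n/(0.85 f'_c b)) = 755 − √(755² − 2 × 829×10⁶/(0.85 × 37.5 × 385)) = 95.52 mm.
A_s = 0.85 f'_c a b / f_y = 0.85 × 37.5 × 95.52 × 385 / 400 = 2930.5 mm².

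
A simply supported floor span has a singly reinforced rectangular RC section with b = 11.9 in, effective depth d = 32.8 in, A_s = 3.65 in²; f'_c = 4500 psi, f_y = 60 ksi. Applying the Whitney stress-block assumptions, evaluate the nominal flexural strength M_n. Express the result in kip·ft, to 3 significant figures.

T = A_s f_y = 3.65 × 60 = 219 kips.
a = T/(0.85 f'_c b) = 219/(0.85 × 4.5 × 11.9) = 4.811 in.
M_n = T(d − a/2) = 219 × (32.8 − 2.4055) = 6656.4 kip·in = 6656.4/12 = 554.70 kip·ft.

M_n ≈ 555 kip·ft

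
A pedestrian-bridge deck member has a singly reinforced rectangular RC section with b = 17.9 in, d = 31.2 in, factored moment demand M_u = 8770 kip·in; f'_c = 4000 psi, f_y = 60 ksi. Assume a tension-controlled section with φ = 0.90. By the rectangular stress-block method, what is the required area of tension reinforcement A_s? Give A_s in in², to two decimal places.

A_s ≈ 5.72 in²

M_n = M_u/φ = 8770/0.90 = 9744.44 kip·in.
From M_n = 0.85 f'_c a b (d − a/2):
a = d − √(d² − 2M_n/(0.85 f'_c b)) = 31.2 − √(31.2² − 2 × 9744.44/(0.85 × 4 × 17.9)) = 5.642 in.
A_s = 0.85 f'_c a b / f_y = 0.85 × 4 × 5.642 × 17.9 / 60 = 5.723 in².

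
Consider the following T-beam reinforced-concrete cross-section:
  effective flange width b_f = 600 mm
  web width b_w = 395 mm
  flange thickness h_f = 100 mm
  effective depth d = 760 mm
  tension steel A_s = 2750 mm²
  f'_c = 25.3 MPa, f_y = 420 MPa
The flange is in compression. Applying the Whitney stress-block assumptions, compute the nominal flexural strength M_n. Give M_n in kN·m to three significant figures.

Tension: T = A_s f_y = 2750 × 420 = 1155000 N.
Try a within the flange: a = T/(0.85 f'_c b_f) = 1155000/(0.85 × 25.3 × 600) = 89.51 mm.
Since a = 89.51 ≤ h_f = 100 mm, the stress block lies entirely in the flange; analyse as a rectangular beam of width b_f.
M_n = T(d − a/2) = 1155000 × (760 − 44.755) = 826.11 × 10⁶ N·mm.
M_n = 826.11 kN·m.

M_n ≈ 826 kN·m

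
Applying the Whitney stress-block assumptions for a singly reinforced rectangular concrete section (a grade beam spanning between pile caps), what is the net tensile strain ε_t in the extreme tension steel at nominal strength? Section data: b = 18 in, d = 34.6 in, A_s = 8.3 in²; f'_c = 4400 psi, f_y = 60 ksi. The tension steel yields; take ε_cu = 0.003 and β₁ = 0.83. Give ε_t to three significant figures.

ε_t ≈ 0.00865

a = A_s f_y/(0.85 f'_c b) = 7.398 in.
β₁ = 0.83, so c = a/β₁ = 7.398/0.83 = 8.913 in.
From the linear strain diagram with ε_cu = 0.003: ε_t = 0.003 (d − c)/c = 0.003 × (34.6 − 8.913)/8.913 = 0.00865.
Since ε_t ≥ 0.005, the section is tension-controlled.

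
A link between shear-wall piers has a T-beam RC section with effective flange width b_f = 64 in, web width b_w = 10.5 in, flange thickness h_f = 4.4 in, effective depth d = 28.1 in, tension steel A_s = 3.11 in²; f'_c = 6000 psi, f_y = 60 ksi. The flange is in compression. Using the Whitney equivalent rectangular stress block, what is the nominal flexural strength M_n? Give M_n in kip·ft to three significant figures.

M_n ≈ 433 kip·ft

Tension: T = A_s f_y = 3.11 × 60 = 186.6 kips.
Try a within the flange: a = T/(0.85 f'_c b_f) = 186.6/(0.85 × 6 × 64) = 0.572 in.
Since a = 0.572 ≤ h_f = 4.4 in, the stress block lies entirely in the flange; analyse as a rectangular beam of width b_f.
M_n = T(d − a/2) = 186.6 × (28.1 − 0.286) = 5190.1 kip·in.
M_n = 5190.1/12 = 432.51 kip·ft.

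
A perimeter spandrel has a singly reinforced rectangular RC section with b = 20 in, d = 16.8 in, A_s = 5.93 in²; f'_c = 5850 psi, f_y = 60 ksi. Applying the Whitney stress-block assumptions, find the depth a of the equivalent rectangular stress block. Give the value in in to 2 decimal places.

a ≈ 3.58 in

T = A_s f_y = 5.93 × 60 = 355.8 kips.
a = T/(0.85 f'_c b) = 355.8/(0.85 × 5.85 × 20) = 3.58 in.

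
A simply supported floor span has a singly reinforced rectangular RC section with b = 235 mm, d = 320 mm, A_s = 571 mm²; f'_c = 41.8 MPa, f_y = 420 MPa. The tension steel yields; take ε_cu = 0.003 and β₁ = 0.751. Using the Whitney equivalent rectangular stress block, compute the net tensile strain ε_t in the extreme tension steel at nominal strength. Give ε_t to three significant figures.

a = A_s f_y/(0.85 f'_c b) = 28.72 mm.
β₁ = 0.751, so c = a/β₁ = 28.72/0.751 = 38.24 mm.
From the linear strain diagram with ε_cu = 0.003: ε_t = 0.003 (d − c)/c = 0.003 × (320 − 38.24)/38.24 = 0.0221.
Since ε_t ≥ 0.005, the section is tension-controlled.

ε_t ≈ 0.0221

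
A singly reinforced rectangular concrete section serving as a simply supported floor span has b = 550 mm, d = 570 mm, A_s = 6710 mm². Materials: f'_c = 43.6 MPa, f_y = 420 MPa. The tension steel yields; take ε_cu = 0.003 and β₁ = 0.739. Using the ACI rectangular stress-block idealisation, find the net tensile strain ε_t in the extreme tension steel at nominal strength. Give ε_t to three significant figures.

ε_t ≈ 0.00614

a = A_s f_y/(0.85 f'_c b) = 138.26 mm.
β₁ = 0.739, so c = a/β₁ = 138.26/0.739 = 187.09 mm.
From the linear strain diagram with ε_cu = 0.003: ε_t = 0.003 (d − c)/c = 0.003 × (570 − 187.09)/187.09 = 0.00614.
Since ε_t ≥ 0.005, the section is tension-controlled.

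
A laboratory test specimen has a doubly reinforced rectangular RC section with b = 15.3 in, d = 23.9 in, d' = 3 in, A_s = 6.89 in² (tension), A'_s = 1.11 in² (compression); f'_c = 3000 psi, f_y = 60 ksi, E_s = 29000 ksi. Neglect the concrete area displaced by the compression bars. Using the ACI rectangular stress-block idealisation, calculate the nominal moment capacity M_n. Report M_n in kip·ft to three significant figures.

M_n ≈ 678 kip·ft

Assume both steels yield.
a = (A_s − A'_s) f_y/(0.85 f'_c b) = (6.89 − 1.11) × 60/(0.85 × 3 × 15.3) = 8.889 in.
c = a/β₁ = 8.889/0.85 = 10.458 in; ε'_s = 0.003(c − d')/c = 0.0021 ≥ ε_y = 0.0021, so the compression steel yields.
M_n = (A_s − A'_s) f_y (d − a/2) + A'_s f_y (d − d') = 346.8 × (23.9 − 4.4445) + 66.6 × (23.9 − 3) = 6747.2 + 1391.9 = 8139.1 kip·in = 8139.1/12 = 678.26 kip·ft.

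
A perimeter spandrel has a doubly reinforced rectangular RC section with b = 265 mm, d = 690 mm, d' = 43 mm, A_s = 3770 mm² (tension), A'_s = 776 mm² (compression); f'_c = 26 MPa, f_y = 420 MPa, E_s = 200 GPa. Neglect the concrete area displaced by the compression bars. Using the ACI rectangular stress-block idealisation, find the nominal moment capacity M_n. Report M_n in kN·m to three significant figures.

Assume both tension and compression steel yield.
Net tension couple steel: A_s − A'_s = 2994 mm².
a = (A_s − A'_s) f_y / (0.85 f'_c b) = 1257480/(0.85 × 26 × 265) = 214.72 mm.
c = a/β₁ = 214.72/0.85 = 252.61 mm; ε'_s = 0.003(c − d')/c = 0.0025 ≥ f_y/E_s = 0.0021, so compression steel does yield.
M_n = (A_s − A'_s) f_y (d − a/2) + A'_s f_y (d − d') = [1257480 × (690 − 107.36) + 325920 × (690 − 43)] × 10⁻⁶ = 732.66 + 210.87 = 943.53 kN·m.

M_n ≈ 944 kN·m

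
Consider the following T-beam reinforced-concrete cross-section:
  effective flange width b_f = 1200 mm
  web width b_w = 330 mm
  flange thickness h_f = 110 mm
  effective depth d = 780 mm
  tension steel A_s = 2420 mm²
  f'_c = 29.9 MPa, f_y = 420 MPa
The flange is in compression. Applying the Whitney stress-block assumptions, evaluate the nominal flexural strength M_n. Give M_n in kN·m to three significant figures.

Tension: T = A_s f_y = 2420 × 420 = 1016400 N.
Try a within the flange: a = T/(0.85 f'_c b_f) = 1016400/(0.85 × 29.9 × 1200) = 33.33 mm.
Since a = 33.33 ≤ h_f = 110 mm, the stress block lies entirely in the flange; analyse as a rectangular beam of width b_f.
M_n = T(d − a/2) = 1016400 × (780 − 16.665) = 775.85 × 10⁶ N·mm.
M_n = 775.85 kN·m.

M_n ≈ 776 kN·m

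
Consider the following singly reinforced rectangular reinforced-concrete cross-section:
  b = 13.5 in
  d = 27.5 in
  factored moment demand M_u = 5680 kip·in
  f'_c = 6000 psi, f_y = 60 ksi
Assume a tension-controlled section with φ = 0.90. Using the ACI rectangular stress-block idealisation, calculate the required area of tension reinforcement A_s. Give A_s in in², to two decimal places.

A_s ≈ 4.09 in²

M_n = M_u/φ = 5680/0.90 = 6311.11 kip·in.
From M_n = 0.85 f'_c a b (d − a/2):
a = d − √(d² − 2M_n/(0.85 f'_c b)) = 27.5 − √(27.5² − 2 × 6311.11/(0.85 × 6 × 13.5)) = 3.564 in.
A_s = 0.85 f'_c a b / f_y = 0.85 × 6 × 3.564 × 13.5 / 60 = 4.090 in².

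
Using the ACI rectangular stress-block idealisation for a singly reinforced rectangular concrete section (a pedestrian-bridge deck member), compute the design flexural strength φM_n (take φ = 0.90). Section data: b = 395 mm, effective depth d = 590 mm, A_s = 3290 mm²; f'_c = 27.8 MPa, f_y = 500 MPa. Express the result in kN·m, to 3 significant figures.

φM_n ≈ 743 kN·m

T = A_s f_y = 3290 × 500 = 1645000 N = 1645 kN.
From C = T: a = T/(0.85 f'_c b) = 1645000/(0.85 × 27.8 × 395) = 176.24 mm.
M_n = T(d − a/2) = 1645 kN × (590 − 88.12) mm = 825.59 kN·m.
φM_n = 0.90 × 825.59 = 743.03 kN·m.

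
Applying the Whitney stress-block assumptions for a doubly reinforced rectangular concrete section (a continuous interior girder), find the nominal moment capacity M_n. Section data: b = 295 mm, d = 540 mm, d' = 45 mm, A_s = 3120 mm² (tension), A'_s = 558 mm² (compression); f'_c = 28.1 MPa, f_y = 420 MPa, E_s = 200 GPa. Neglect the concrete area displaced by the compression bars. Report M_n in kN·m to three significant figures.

Assume both tension and compression steel yield.
Net tension couple steel: A_s − A'_s = 2562 mm².
a = (A_s − A'_s) f_y / (0.85 f'_c b) = 1076040/(0.85 × 28.1 × 295) = 152.71 mm.
c = a/β₁ = 152.71/0.849 = 179.87 mm; ε'_s = 0.003(c − d')/c = 0.0022 ≥ f_y/E_s = 0.0021, so compression steel does yield.
M_n = (A_s − A'_s) f_y (d − a/2) + A'_s f_y (d − d') = [1076040 × (540 − 76.355) + 234360 × (540 − 45)] × 10⁻⁶ = 498.90 + 116.01 = 614.91 kN·m.

M_n ≈ 615 kN·m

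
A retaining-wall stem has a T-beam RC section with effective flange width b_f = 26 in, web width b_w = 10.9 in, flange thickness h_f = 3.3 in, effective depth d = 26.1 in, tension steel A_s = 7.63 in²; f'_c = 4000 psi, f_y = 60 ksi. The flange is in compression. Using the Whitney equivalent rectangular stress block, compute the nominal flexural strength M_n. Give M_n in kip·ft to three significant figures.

M_n ≈ 879 kip·ft

Tension: T = A_s f_y = 7.63 × 60 = 457.8 kips.
Try a within the flange: a = T/(0.85 f'_c b_f) = 457.8/(0.85 × 4 × 26) = 5.179 in.
a = 5.179 > h_f = 3.3 in: the block extends into the web. Split into flange-overhang and web parts.
C_f = 0.85 f'_c (b_f − b_w) h_f = 0.85 × 4 × (26 − 10.9) × 3.3 = 169.4 kips.
Remaining web compression depth: a_w = (T − C_f)/(0.85 f'_c b_w) = (457.8 − 169.4)/(0.85 × 4 × 10.9) = 7.782 in.
M_n = C_f(d − h_f/2) + (T − C_f)(d − a_w/2) = 169.4 × (26.1 − 1.65) + 288.4 × (26.1 − 3.891) = 4141.8 + 6405.1 = 10546.9 kip·in.
M_n = 10546.9/12 = 878.91 kip·ft.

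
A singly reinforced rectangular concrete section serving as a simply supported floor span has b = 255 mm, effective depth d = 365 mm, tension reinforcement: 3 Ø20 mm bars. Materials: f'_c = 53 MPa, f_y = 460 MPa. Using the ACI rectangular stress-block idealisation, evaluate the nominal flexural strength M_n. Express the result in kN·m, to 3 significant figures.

M_n ≈ 150 kN·m

A_s = 3 × 314 = 942 mm².
T = A_s f_y = 942 × 460 = 433320 N = 433.32 kN.
From C = T: a = T/(0.85 f'_c b) = 433320/(0.85 × 53 × 255) = 37.72 mm.
M_n = T(d − a/2) = 433.32 kN × (365 − 18.86) mm = 149.99 kN·m.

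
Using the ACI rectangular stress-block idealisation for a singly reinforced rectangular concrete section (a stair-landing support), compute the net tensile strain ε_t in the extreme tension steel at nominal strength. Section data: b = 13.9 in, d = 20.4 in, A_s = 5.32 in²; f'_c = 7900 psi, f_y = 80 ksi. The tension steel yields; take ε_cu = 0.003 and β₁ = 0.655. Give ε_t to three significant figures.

a = A_s f_y/(0.85 f'_c b) = 4.560 in.
β₁ = 0.655, so c = a/β₁ = 4.560/0.655 = 6.962 in.
From the linear strain diagram with ε_cu = 0.003: ε_t = 0.003 (d − c)/c = 0.003 × (20.4 − 6.962)/6.962 = 0.00579.
Since ε_t ≥ 0.005, the section is tension-controlled.

ε_t ≈ 0.00579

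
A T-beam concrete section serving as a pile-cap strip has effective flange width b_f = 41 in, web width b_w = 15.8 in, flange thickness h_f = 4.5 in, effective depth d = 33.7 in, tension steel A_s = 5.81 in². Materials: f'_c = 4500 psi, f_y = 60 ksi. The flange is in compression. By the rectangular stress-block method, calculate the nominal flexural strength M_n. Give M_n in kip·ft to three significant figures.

M_n ≈ 947 kip·ft

Tension: T = A_s f_y = 5.81 × 60 = 348.6 kips.
Try a within the flange: a = T/(0.85 f'_c b_f) = 348.6/(0.85 × 4.5 × 41) = 2.223 in.
Since a = 2.223 ≤ h_f = 4.5 in, the stress block lies entirely in the flange; analyse as a rectangular beam of width b_f.
M_n = T(d − a/2) = 348.6 × (33.7 − 1.1115) = 11360.4 kip·in.
M_n = 11360.4/12 = 946.70 kip·ft.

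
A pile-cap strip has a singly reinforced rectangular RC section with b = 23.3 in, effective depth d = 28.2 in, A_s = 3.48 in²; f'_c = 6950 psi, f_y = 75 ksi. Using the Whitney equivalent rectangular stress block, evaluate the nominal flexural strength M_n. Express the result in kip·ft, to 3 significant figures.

T = A_s f_y = 3.48 × 75 = 261 kips.
a = T/(0.85 f'_c b) = 261/(0.85 × 6.95 × 23.3) = 1.896 in.
M_n = T(d − a/2) = 261 × (28.2 − 0.948) = 7112.8 kip·in = 7112.8/12 = 592.73 kip·ft.

M_n ≈ 593 kip·ft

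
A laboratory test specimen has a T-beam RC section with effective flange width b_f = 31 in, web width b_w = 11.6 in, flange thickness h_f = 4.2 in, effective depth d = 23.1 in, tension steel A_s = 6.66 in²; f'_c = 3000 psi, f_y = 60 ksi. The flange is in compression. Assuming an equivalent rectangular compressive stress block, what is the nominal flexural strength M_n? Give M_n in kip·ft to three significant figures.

Tension: T = A_s f_y = 6.66 × 60 = 399.6 kips.
Try a within the flange: a = T/(0.85 f'_c b_f) = 399.6/(0.85 × 3 × 31) = 5.055 in.
a = 5.055 > h_f = 4.2 in: the block extends into the web. Split into flange-overhang and web parts.
C_f = 0.85 f'_c (b_f − b_w) h_f = 0.85 × 3 × (31 − 11.6) × 4.2 = 207.8 kips.
Remaining web compression depth: a_w = (T − C_f)/(0.85 f'_c b_w) = (399.6 − 207.8)/(0.85 × 3 × 11.6) = 6.484 in.
M_n = C_f(d − h_f/2) + (T − C_f)(d − a_w/2) = 207.8 × (23.1 − 2.1) + 191.8 × (23.1 − 3.242) = 4363.8 + 3808.8 = 8172.6 kip·in.
M_n = 8172.6/12 = 681.05 kip·ft.

M_n ≈ 681 kip·ft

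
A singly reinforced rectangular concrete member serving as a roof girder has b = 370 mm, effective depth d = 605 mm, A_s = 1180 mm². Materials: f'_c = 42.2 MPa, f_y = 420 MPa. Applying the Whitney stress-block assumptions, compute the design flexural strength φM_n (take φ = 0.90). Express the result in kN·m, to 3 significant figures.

φM_n ≈ 262 kN·m

T = A_s f_y = 1180 × 420 = 495600 N = 495.6 kN.
From C = T: a = T/(0.85 f'_c b) = 495600/(0.85 × 42.2 × 370) = 37.34 mm.
M_n = T(d − a/2) = 495.6 kN × (605 − 18.67) mm = 290.59 kN·m.
φM_n = 0.90 × 290.59 = 261.53 kN·m.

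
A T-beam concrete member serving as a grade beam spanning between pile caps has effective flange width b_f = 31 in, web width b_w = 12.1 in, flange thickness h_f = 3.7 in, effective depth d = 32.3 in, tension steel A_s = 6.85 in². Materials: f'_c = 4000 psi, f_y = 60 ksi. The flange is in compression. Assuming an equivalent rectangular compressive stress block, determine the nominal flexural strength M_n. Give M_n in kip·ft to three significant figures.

M_n ≈ 1040 kip·ft

Tension: T = A_s f_y = 6.85 × 60 = 411 kips.
Try a within the flange: a = T/(0.85 f'_c b_f) = 411/(0.85 × 4 × 31) = 3.899 in.
a = 3.899 > h_f = 3.7 in: the block extends into the web. Split into flange-overhang and web parts.
C_f = 0.85 f'_c (b_f − b_w) h_f = 0.85 × 4 × (31 − 12.1) × 3.7 = 237.8 kips.
Remaining web compression depth: a_w = (T − C_f)/(0.85 f'_c b_w) = (411 − 237.8)/(0.85 × 4 × 12.1) = 4.210 in.
M_n = C_f(d − h_f/2) + (T − C_f)(d − a_w/2) = 237.8 × (32.3 − 1.85) + 173.2 × (32.3 − 2.105) = 7241.0 + 5229.8 = 12470.8 kip·in.
M_n = 12470.8/12 = 1039.23 kip·ft.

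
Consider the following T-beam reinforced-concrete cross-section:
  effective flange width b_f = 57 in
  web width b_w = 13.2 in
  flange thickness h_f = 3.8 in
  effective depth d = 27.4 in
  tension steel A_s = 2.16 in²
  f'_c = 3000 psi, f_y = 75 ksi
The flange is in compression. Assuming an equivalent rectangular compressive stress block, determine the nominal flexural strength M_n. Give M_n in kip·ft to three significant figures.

Tension: T = A_s f_y = 2.16 × 75 = 162 kips.
Try a within the flange: a = T/(0.85 f'_c b_f) = 162/(0.85 × 3 × 57) = 1.115 in.
Since a = 1.115 ≤ h_f = 3.8 in, the stress block lies entirely in the flange; analyse as a rectangular beam of width b_f.
M_n = T(d − a/2) = 162 × (27.4 − 0.5575) = 4348.5 kip·in.
M_n = 4348.5/12 = 362.38 kip·ft.

M_n ≈ 362 kip·ft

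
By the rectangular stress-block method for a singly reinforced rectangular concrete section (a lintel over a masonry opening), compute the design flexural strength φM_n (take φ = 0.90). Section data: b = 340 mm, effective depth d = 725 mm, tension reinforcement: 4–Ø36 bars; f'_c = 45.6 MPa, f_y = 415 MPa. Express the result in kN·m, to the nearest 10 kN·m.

A_s = 4 × 1018 = 4072 mm².
T = A_s f_y = 4072 × 415 = 1689880 N = 1689.88 kN.
From C = T: a = T/(0.85 f'_c b) = 1689880/(0.85 × 45.6 × 340) = 128.23 mm.
M_n = T(d − a/2) = 1689.88 kN × (725 − 64.115) mm = 1116.82 kN·m.
φM_n = 0.90 × 1116.82 = 1005.14 kN·m.

φM_n ≈ 1010 kN·m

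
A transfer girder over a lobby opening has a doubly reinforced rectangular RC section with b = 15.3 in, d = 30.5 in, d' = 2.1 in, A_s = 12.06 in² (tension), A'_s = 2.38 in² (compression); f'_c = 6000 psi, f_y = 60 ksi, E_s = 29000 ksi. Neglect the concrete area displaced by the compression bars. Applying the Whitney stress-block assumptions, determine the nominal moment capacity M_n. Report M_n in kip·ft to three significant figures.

Assume both steels yield.
a = (A_s − A'_s) f_y/(0.85 f'_c b) = (12.06 − 2.38) × 60/(0.85 × 6 × 15.3) = 7.443 in.
c = a/β₁ = 7.443/0.75 = 9.924 in; ε'_s = 0.003(c − d')/c = 0.0024 ≥ ε_y = 0.0021, so the compression steel yields.
M_n = (A_s − A'_s) f_y (d − a/2) + A'_s f_y (d − d') = 580.8 × (30.5 − 3.7215) + 142.8 × (30.5 − 2.1) = 15553.0 + 4055.5 = 19608.5 kip·in = 19608.5/12 = 1634.04 kip·ft.

M_n ≈ 1630 kip·ft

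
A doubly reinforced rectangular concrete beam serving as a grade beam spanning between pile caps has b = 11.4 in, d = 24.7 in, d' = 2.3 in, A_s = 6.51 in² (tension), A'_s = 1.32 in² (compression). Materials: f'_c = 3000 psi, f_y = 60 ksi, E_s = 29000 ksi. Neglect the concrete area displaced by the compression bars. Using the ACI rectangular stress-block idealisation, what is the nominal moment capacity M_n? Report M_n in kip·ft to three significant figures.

M_n ≈ 650 kip·ft

Assume both steels yield.
a = (A_s − A'_s) f_y/(0.85 f'_c b) = (6.51 − 1.32) × 60/(0.85 × 3 × 11.4) = 10.712 in.
c = a/β₁ = 10.712/0.85 = 12.602 in; ε'_s = 0.003(c − d')/c = 0.0025 ≥ ε_y = 0.0021, so the compression steel yields.
M_n = (A_s − A'_s) f_y (d − a/2) + A'_s f_y (d − d') = 311.4 × (24.7 − 5.356) + 79.2 × (24.7 − 2.3) = 6023.7 + 1774.1 = 7797.8 kip·in = 7797.8/12 = 649.82 kip·ft.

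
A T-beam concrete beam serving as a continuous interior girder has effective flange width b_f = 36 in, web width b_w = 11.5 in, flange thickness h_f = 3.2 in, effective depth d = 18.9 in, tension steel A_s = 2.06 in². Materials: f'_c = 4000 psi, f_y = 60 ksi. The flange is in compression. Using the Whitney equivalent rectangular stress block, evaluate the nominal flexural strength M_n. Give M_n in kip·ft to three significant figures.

Tension: T = A_s f_y = 2.06 × 60 = 123.6 kips.
Try a within the flange: a = T/(0.85 f'_c b_f) = 123.6/(0.85 × 4 × 36) = 1.010 in.
Since a = 1.010 ≤ h_f = 3.2 in, the stress block lies entirely in the flange; analyse as a rectangular beam of width b_f.
M_n = T(d − a/2) = 123.6 × (18.9 − 0.505) = 2273.6 kip·in.
M_n = 2273.6/12 = 189.47 kip·ft.

M_n ≈ 189 kip·ft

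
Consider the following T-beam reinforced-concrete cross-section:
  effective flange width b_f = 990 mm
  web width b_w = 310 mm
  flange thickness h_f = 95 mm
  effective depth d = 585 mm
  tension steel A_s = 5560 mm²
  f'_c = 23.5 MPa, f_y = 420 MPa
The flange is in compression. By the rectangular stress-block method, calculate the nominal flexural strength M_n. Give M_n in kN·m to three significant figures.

M_n ≈ 1220 kN·m

Tension: T = A_s f_y = 5560 × 420 = 2335200 N.
Try a within the flange: a = T/(0.85 f'_c b_f) = 2335200/(0.85 × 23.5 × 990) = 118.09 mm.
a = 118.09 > h_f = 95 mm: the block extends into the web. Split into flange-overhang and web parts.
C_f = 0.85 f'_c (b_f − b_w) h_f = 0.85 × 23.5 × (990 − 310) × 95 = 1290385 N.
Remaining web compression depth: a_w = (T − C_f)/(0.85 f'_c b_w) = (2335200 − 1290385)/(0.85 × 23.5 × 310) = 168.73 mm.
M_n = C_f(d − h_f/2) + (T − C_f)(d − a_w/2) = 1290385 × (585 − 47.5) + 1044815 × (585 − 84.365) = 693.58 + 523.07 = 1216.65 × 10⁶ N·mm.
M_n = 1216.65 kN·m.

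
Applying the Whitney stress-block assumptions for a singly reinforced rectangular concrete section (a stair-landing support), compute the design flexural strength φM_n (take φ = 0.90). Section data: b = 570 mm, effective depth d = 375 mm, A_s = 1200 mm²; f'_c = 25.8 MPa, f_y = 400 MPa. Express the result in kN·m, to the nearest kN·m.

φM_n ≈ 154 kN·m

T = A_s f_y = 1200 × 400 = 480000 N = 480 kN.
From C = T: a = T/(0.85 f'_c b) = 480000/(0.85 × 25.8 × 570) = 38.40 mm.
M_n = T(d − a/2) = 480 kN × (375 − 19.2) mm = 170.78 kN·m.
φM_n = 0.90 × 170.78 = 153.70 kN·m.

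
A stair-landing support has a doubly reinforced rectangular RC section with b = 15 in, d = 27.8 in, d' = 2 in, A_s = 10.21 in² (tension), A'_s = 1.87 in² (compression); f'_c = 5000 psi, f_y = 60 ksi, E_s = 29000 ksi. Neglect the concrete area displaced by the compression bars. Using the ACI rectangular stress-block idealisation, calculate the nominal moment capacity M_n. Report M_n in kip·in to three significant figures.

Assume both steels yield.
a = (A_s − A'_s) f_y/(0.85 f'_c b) = (10.21 − 1.87) × 60/(0.85 × 5 × 15) = 7.849 in.
c = a/β₁ = 7.849/0.8 = 9.811 in; ε'_s = 0.003(c − d')/c = 0.0024 ≥ ε_y = 0.0021, so the compression steel yields.
M_n = (A_s − A'_s) f_y (d − a/2) + A'_s f_y (d − d') = 500.4 × (27.8 − 3.9245) + 112.2 × (27.8 − 2) = 11947.3 + 2894.8 = 14842.1 kip·in.

M_n ≈ 14800 kip·in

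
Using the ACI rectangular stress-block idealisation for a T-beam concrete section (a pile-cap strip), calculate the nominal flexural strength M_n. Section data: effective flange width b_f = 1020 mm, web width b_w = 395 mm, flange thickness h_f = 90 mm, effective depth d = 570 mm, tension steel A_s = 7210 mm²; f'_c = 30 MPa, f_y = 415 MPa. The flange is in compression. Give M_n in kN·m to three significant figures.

Tension: T = A_s f_y = 7210 × 415 = 2992150 N.
Try a within the flange: a = T/(0.85 f'_c b_f) = 2992150/(0.85 × 30 × 1020) = 115.04 mm.
a = 115.04 > h_f = 90 mm: the block extends into the web. Split into flange-overhang and web parts.
C_f = 0.85 f'_c (b_f − b_w) h_f = 0.85 × 30 × (1020 − 395) × 90 = 1434375 N.
Remaining web compression depth: a_w = (T − C_f)/(0.85 f'_c b_w) = (2992150 − 1434375)/(0.85 × 30 × 395) = 154.66 mm.
M_n = C_f(d − h_f/2) + (T − C_f)(d − a_w/2) = 1434375 × (570 − 45) + 1557775 × (570 − 77.33) = 753.05 + 767.47 = 1520.52 × 10⁶ N·mm.
M_n = 1520.52 kN·m.

M_n ≈ 1520 kN·m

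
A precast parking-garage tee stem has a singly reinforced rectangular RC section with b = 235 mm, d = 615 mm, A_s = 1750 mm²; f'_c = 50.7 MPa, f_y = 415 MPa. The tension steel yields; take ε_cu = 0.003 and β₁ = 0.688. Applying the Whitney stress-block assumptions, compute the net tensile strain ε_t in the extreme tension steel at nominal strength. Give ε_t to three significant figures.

a = A_s f_y/(0.85 f'_c b) = 71.71 mm.
β₁ = 0.688, so c = a/β₁ = 71.71/0.688 = 104.23 mm.
From the linear strain diagram with ε_cu = 0.003: ε_t = 0.003 (d − c)/c = 0.003 × (615 − 104.23)/104.23 = 0.0147.
Since ε_t ≥ 0.005, the section is tension-controlled.

ε_t ≈ 0.0147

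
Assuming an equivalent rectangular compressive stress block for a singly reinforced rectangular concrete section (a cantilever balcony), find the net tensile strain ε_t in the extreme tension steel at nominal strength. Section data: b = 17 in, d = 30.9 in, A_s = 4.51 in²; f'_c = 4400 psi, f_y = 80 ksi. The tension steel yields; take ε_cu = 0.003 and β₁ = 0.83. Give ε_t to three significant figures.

ε_t ≈ 0.0106

a = A_s f_y/(0.85 f'_c b) = 5.675 in.
β₁ = 0.83, so c = a/β₁ = 5.675/0.83 = 6.837 in.
From the linear strain diagram with ε_cu = 0.003: ε_t = 0.003 (d − c)/c = 0.003 × (30.9 − 6.837)/6.837 = 0.0106.
Since ε_t ≥ 0.005, the section is tension-controlled.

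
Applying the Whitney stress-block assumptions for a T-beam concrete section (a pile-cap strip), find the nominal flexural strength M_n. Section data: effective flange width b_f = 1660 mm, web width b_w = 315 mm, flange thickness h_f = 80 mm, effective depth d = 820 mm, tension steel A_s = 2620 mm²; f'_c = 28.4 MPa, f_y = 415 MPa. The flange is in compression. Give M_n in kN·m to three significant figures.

Tension: T = A_s f_y = 2620 × 415 = 1087300 N.
Try a within the flange: a = T/(0.85 f'_c b_f) = 1087300/(0.85 × 28.4 × 1660) = 27.13 mm.
Since a = 27.13 ≤ h_f = 80 mm, the stress block lies entirely in the flange; analyse as a rectangular beam of width b_f.
M_n = T(d − a/2) = 1087300 × (820 − 13.565) = 876.84 × 10⁶ N·mm.
M_n = 876.84 kN·m.

M_n ≈ 877 kN·m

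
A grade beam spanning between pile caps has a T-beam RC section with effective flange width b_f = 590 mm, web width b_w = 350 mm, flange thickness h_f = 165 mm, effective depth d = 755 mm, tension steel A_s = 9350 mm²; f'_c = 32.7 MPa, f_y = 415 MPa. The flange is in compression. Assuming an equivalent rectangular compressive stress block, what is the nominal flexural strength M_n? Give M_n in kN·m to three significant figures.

M_n ≈ 2440 kN·m

Tension: T = A_s f_y = 9350 × 415 = 3880250 N.
Try a within the flange: a = T/(0.85 f'_c b_f) = 3880250/(0.85 × 32.7 × 590) = 236.61 mm.
a = 236.61 > h_f = 165 mm: the block extends into the web. Split into flange-overhang and web parts.
C_f = 0.85 f'_c (b_f − b_w) h_f = 0.85 × 32.7 × (590 − 350) × 165 = 1100682 N.
Remaining web compression depth: a_w = (T − C_f)/(0.85 f'_c b_w) = (3880250 − 1100682)/(0.85 × 32.7 × 350) = 285.72 mm.
M_n = C_f(d − h_f/2) + (T − C_f)(d − a_w/2) = 1100682 × (755 − 82.5) + 2779568 × (755 − 142.86) = 740.21 + 1701.48 = 2441.69 × 10⁶ N·mm.
M_n = 2441.69 kN·m.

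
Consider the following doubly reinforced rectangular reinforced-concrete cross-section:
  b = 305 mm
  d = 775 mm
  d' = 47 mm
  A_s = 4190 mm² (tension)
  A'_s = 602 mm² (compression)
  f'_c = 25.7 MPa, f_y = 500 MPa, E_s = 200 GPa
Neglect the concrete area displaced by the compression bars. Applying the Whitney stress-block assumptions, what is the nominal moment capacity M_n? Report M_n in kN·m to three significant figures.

M_n ≈ 1370 kN·m

Assume both tension and compression steel yield.
Net tension couple steel: A_s − A'_s = 3588 mm².
a = (A_s − A'_s) f_y / (0.85 f'_c b) = 1794000/(0.85 × 25.7 × 305) = 269.26 mm.
c = a/β₁ = 269.26/0.85 = 316.78 mm; ε'_s = 0.003(c − d')/c = 0.0026 ≥ f_y/E_s = 0.0025, so compression steel does yield.
M_n = (A_s − A'_s) f_y (d − a/2) + A'_s f_y (d − d') = [1794000 × (775 − 134.63) + 301000 × (775 − 47)] × 10⁻⁶ = 1148.82 + 219.13 = 1367.95 kN·m.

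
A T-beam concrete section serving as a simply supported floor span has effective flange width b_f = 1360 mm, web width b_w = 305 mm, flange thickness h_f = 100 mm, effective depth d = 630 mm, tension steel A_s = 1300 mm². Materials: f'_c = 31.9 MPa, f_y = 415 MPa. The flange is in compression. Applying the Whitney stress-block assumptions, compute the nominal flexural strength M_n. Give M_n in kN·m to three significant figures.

M_n ≈ 336 kN·m

Tension: T = A_s f_y = 1300 × 415 = 539500 N.
Try a within the flange: a = T/(0.85 f'_c b_f) = 539500/(0.85 × 31.9 × 1360) = 14.63 mm.
Since a = 14.63 ≤ h_f = 100 mm, the stress block lies entirely in the flange; analyse as a rectangular beam of width b_f.
M_n = T(d − a/2) = 539500 × (630 − 7.315) = 335.94 × 10⁶ N·mm.
M_n = 335.94 kN·m.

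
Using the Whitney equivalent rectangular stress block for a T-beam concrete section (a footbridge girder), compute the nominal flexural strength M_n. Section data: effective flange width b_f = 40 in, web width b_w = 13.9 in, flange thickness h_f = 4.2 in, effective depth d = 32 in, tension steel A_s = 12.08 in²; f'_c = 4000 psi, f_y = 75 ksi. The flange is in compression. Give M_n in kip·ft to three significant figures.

Tension: T = A_s f_y = 12.08 × 75 = 906 kips.
Try a within the flange: a = T/(0.85 f'_c b_f) = 906/(0.85 × 4 × 40) = 6.662 in.
a = 6.662 > h_f = 4.2 in: the block extends into the web. Split into flange-overhang and web parts.
C_f = 0.85 f'_c (b_f − b_w) h_f = 0.85 × 4 × (40 − 13.9) × 4.2 = 372.7 kips.
Remaining web compression depth: a_w = (T − C_f)/(0.85 f'_c b_w) = (906 − 372.7)/(0.85 × 4 × 13.9) = 11.284 in.
M_n = C_f(d − h_f/2) + (T − C_f)(d − a_w/2) = 372.7 × (32 − 2.1) + 533.3 × (32 − 5.642) = 11143.7 + 14056.7 = 25200.4 kip·in.
M_n = 25200.4/12 = 2100.03 kip·ft.

M_n ≈ 2100 kip·ft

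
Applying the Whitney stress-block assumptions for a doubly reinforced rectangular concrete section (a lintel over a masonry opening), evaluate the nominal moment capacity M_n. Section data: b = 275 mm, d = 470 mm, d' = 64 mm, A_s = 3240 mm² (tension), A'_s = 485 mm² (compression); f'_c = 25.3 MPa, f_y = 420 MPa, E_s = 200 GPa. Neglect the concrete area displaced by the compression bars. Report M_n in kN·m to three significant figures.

Assume both tension and compression steel yield.
Net tension couple steel: A_s − A'_s = 2755 mm².
a = (A_s − A'_s) f_y / (0.85 f'_c b) = 1157100/(0.85 × 25.3 × 275) = 195.66 mm.
c = a/β₁ = 195.66/0.85 = 230.19 mm; ε'_s = 0.003(c − d')/c = 0.0022 ≥ f_y/E_s = 0.0021, so compression steel does yield.
M_n = (A_s − A'_s) f_y (d − a/2) + A'_s f_y (d − d') = [1157100 × (470 − 97.83) + 203700 × (470 − 64)] × 10⁻⁶ = 430.64 + 82.70 = 513.34 kN·m.

M_n ≈ 513 kN·m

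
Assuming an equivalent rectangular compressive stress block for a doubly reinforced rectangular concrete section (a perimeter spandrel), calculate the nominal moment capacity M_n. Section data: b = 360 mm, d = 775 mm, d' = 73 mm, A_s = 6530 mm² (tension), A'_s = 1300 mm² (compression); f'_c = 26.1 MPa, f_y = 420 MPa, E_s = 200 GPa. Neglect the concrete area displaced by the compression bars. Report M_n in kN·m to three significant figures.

M_n ≈ 1780 kN·m

Assume both tension and compression steel yield.
Net tension couple steel: A_s − A'_s = 5230 mm².
a = (A_s − A'_s) f_y / (0.85 f'_c b) = 2196600/(0.85 × 26.1 × 360) = 275.04 mm.
c = a/β₁ = 275.04/0.85 = 323.58 mm; ε'_s = 0.003(c − d')/c = 0.0023 ≥ f_y/E_s = 0.0021, so compression steel does yield.
M_n = (A_s − A'_s) f_y (d − a/2) + A'_s f_y (d − d') = [2196600 × (775 − 137.52) + 546000 × (775 − 73)] × 10⁻⁶ = 1400.29 + 383.29 = 1783.58 kN·m.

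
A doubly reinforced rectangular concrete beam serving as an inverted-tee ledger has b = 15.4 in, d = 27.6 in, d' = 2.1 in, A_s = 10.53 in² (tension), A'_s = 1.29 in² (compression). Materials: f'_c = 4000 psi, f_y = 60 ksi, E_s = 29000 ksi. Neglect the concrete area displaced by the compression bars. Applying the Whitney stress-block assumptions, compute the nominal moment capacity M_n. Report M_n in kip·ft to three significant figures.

M_n ≈ 1200 kip·ft

Assume both steels yield.
a = (A_s − A'_s) f_y/(0.85 f'_c b) = (10.53 − 1.29) × 60/(0.85 × 4 × 15.4) = 10.588 in.
c = a/β₁ = 10.588/0.85 = 12.456 in; ε'_s = 0.003(c − d')/c = 0.0025 ≥ ε_y = 0.0021, so the compression steel yields.
M_n = (A_s − A'_s) f_y (d − a/2) + A'_s f_y (d − d') = 554.4 × (27.6 − 5.294) + 77.4 × (27.6 − 2.1) = 12366.4 + 1973.7 = 14340.1 kip·in = 14340.1/12 = 1195.01 kip·ft.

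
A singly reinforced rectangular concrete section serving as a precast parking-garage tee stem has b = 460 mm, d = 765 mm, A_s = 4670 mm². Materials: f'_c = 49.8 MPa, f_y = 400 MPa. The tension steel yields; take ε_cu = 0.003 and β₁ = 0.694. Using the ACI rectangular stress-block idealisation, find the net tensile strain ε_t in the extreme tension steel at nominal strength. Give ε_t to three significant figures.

a = A_s f_y/(0.85 f'_c b) = 95.93 mm.
β₁ = 0.694, so c = a/β₁ = 95.93/0.694 = 138.23 mm.
From the linear strain diagram with ε_cu = 0.003: ε_t = 0.003 (d − c)/c = 0.003 × (765 − 138.23)/138.23 = 0.0136.
Since ε_t ≥ 0.005, the section is tension-controlled.

ε_t ≈ 0.0136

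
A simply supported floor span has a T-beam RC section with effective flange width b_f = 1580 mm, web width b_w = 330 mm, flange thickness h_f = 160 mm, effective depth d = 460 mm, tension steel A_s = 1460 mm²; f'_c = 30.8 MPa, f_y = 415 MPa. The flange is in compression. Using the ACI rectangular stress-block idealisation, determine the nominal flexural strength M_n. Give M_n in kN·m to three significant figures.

M_n ≈ 274 kN·m

Tension: T = A_s f_y = 1460 × 415 = 605900 N.
Try a within the flange: a = T/(0.85 f'_c b_f) = 605900/(0.85 × 30.8 × 1580) = 14.65 mm.
Since a = 14.65 ≤ h_f = 160 mm, the stress block lies entirely in the flange; analyse as a rectangular beam of width b_f.
M_n = T(d − a/2) = 605900 × (460 − 7.325) = 274.28 × 10⁶ N·mm.
M_n = 274.28 kN·m.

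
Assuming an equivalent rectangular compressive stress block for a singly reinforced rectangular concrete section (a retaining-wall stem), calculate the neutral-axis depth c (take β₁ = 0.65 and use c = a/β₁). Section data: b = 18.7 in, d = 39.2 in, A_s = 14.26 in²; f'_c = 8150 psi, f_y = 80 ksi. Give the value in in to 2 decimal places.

c ≈ 13.55 in

T = A_s f_y = 14.26 × 80 = 1140.8 kips.
a = T/(0.85 f'_c b) = 1140.8/(0.85 × 8.15 × 18.7) = 8.8063 in.
With β₁ = 0.65, c = a/β₁ = 8.8063/0.65 = 13.55 in.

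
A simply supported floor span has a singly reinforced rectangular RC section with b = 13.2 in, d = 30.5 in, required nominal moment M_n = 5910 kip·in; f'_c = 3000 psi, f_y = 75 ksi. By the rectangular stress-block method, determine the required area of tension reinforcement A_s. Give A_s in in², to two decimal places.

A_s ≈ 2.89 in²

From M_n = 0.85 f'_c a b (d − a/2):
a = d − √(d² − 2M_n/(0.85 f'_c b)) = 30.5 − √(30.5² − 2 × 5910/(0.85 × 3 × 13.2)) = 6.436 in.
A_s = 0.85 f'_c a b / f_y = 0.85 × 3 × 6.436 × 13.2 / 75 = 2.888 in².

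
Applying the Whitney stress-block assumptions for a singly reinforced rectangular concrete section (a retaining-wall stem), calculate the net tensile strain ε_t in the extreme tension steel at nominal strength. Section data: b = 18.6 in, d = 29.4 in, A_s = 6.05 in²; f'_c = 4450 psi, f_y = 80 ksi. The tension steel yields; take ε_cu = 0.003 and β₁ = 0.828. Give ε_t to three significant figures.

ε_t ≈ 0.00762

a = A_s f_y/(0.85 f'_c b) = 6.879 in.
β₁ = 0.828, so c = a/β₁ = 6.879/0.828 = 8.308 in.
From the linear strain diagram with ε_cu = 0.003: ε_t = 0.003 (d − c)/c = 0.003 × (29.4 − 8.308)/8.308 = 0.00762.
Since ε_t ≥ 0.005, the section is tension-controlled.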